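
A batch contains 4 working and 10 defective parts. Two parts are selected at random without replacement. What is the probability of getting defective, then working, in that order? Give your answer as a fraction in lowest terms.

20/91

Each draw changes the counts, so multiply the conditional probabilities along the sequence:
P = 10/14 × 4/13 = 40/182 = 20/91.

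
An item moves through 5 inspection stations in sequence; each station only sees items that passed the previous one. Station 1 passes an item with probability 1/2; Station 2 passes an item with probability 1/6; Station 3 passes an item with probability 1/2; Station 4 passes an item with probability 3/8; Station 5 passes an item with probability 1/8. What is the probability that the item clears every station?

1/512

Each stage is reached only if all earlier stages succeed, so
P = 1/2 × 1/6 × 1/2 × 3/8 × 1/8 = 3/1536 = 1/512.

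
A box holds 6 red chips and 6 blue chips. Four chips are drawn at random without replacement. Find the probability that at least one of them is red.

32/33

P(no red) = 6/12 × 5/11 × 4/10 × 3/9 = 360/11880 = 1/33.
P(at least one) = 1 − 1/33 = 32/33.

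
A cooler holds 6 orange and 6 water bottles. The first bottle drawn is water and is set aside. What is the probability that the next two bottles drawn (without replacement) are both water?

After the first draw, 5 of the remaining 11 bottles are water.
P = 5/11 × 4/10 = 20/110 = 2/11.

2/11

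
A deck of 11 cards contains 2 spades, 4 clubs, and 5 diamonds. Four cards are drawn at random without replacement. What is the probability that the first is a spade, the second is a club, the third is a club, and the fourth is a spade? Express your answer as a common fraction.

1/330

Chain rule:
P = 2/11 × 4/10 × 3/9 × 1/8 = 24/7920 = 1/330.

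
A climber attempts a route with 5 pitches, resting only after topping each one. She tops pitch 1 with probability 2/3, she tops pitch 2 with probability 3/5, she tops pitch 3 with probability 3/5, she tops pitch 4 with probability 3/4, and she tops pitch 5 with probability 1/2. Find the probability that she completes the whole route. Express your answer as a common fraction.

9/100

Each stage is reached only if all earlier stages succeed, so
P = 2/3 × 3/5 × 3/5 × 3/4 × 1/2 = 54/600 = 9/100.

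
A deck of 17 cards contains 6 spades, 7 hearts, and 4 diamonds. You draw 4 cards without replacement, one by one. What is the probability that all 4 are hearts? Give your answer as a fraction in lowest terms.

1/68

P = 7/17 × 6/16 × 5/15 × 4/14 = 840/57120 = 1/68.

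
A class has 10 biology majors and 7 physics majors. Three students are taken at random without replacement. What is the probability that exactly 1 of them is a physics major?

63/136

One ordering (a physics major drawn first) has probability 7/17 × 10/16 × 9/15 = 630/4080 = 21/136.
There are C(3,1) = 3 such orderings, each equally likely, so P = 3 × 21/136 = 63/136.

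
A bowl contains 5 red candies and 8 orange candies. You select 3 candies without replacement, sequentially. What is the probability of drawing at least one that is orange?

138/143

P(no orange) = 5/13 × 4/12 × 3/11 = 60/1716 = 5/143.
P(at least one) = 1 − 5/143 = 138/143.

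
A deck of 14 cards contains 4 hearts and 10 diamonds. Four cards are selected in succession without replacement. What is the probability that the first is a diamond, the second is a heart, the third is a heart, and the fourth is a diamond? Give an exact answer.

45/1001

Chain rule:
P = 10/14 × 4/13 × 3/12 × 9/11 = 1080/24024 = 45/1001.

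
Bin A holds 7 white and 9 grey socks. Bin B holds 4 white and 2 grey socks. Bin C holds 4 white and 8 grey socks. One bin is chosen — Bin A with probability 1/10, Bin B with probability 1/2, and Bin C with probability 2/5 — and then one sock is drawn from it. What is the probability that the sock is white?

From Bin A: P(white) = 7/16.
From Bin B: P(white) = 4/6.
From Bin C: P(white) = 4/12.
Total probability = (1/10)(7/16) + (1/2)(4/6) + (2/5)(4/12) = 49/96.

49/96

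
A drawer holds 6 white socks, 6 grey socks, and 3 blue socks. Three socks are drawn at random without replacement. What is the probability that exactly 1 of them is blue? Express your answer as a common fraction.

One ordering (blue drawn first) has probability 3/15 × 12/14 × 11/13 = 396/2730 = 66/455.
There are C(3,1) = 3 such orderings, each equally likely, so P = 3 × 66/455 = 198/455.

198/455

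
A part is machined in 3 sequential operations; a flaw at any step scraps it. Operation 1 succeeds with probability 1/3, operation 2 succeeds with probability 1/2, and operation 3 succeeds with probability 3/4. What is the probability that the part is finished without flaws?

1/8

Multiplying along the chain,
P = 1/3 × 1/2 × 3/4 = 3/24 = 1/8.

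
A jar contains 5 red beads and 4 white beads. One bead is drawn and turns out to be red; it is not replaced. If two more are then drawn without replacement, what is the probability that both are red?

With the first bead removed, 4 red remain out of 8.
P = 4/8 × 3/7 = 12/56 = 3/14.

3/14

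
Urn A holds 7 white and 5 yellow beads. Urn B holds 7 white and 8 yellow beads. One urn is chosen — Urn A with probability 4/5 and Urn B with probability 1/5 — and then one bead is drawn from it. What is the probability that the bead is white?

14/25

From Urn A: P(white) = 7/12.
From Urn B: P(white) = 7/15.
Total probability = (4/5)(7/12) + (1/5)(7/15) = 14/25.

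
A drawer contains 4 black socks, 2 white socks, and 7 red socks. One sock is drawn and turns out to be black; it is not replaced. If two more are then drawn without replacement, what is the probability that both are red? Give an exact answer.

With the first sock removed, 7 red remain out of 12.
P = 7/12 × 6/11 = 42/132 = 7/22.

7/22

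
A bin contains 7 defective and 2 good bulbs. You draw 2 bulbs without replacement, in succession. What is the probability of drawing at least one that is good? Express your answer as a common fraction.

5/12

P(no good) = 7/9 × 6/8 = 42/72 = 7/12.
P(at least one) = 1 − 7/12 = 5/12.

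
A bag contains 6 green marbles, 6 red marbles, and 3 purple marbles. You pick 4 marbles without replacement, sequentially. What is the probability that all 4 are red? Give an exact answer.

P(all red) = 6/15 × 5/14 × 4/13 × 3/12 = 360/32760 = 1/91.

1/91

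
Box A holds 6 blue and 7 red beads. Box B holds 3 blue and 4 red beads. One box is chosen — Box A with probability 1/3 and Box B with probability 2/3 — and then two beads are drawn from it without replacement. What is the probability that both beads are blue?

From Box A: P(both blue) = (6/13)(5/12) = 5/26.
From Box B: P(both blue) = (3/7)(2/6) = 1/7.
Total probability = (1/3)(5/26) + (2/3)(1/7) = 29/182.

29/182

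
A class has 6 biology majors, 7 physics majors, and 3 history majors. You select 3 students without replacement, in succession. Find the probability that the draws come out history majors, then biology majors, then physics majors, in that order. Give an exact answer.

3/80

Chain rule:
P = 3/16 × 6/15 × 7/14 = 126/3360 = 3/80.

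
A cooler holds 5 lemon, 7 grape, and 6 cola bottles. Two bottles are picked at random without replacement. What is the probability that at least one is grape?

98/153

P(no grape) = 11/18 × 10/17 = 110/306 = 55/153.
P(at least one) = 1 − 55/153 = 98/153.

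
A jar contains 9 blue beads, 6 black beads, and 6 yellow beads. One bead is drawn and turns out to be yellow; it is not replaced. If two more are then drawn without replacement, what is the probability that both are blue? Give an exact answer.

With the first bead removed, 9 blue remain out of 20.
P = 9/20 × 8/19 = 72/380 = 18/95.

18/95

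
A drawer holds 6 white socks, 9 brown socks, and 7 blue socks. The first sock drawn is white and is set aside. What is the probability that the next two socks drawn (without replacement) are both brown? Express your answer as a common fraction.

After the first draw, 9 of the remaining 21 socks are brown.
P = 9/21 × 8/20 = 72/420 = 6/35.

6/35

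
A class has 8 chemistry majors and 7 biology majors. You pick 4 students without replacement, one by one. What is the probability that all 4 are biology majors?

1/39

P(every draw is a biology major) = 7/15 × 6/14 × 5/13 × 4/12 = 840/32760 = 1/39.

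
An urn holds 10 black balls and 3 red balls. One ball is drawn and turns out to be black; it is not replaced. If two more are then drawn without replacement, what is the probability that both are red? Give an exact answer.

1/22

After the first draw, 3 of the remaining 12 balls are red.
P = 3/12 × 2/11 = 6/132 = 1/22.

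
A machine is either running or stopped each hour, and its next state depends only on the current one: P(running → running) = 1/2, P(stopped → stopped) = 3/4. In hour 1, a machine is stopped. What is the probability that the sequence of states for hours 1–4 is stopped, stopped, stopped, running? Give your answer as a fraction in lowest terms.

Hour 1 is given. For each transition, use the conditional probability from the current state:
P(stopped | stopped) = 3/4; P(stopped | stopped) = 3/4; P(running | stopped) = 1/4.
P = 3/4 × 3/4 × 1/4 = 9/64.

9/64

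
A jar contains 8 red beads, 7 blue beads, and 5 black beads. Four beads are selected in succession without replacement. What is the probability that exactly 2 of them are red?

One ordering (red drawn first) has probability 8/20 × 7/19 × 12/18 × 11/17 = 7392/116280 = 308/4845.
There are C(4,2) = 6 such orderings, each equally likely, so P = 6 × 308/4845 = 616/1615.

616/1615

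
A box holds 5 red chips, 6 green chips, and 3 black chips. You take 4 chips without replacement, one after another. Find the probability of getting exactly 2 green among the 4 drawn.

60/143

One ordering (green drawn first) has probability 6/14 × 5/13 × 8/12 × 7/11 = 1680/24024 = 10/143.
There are C(4,2) = 6 such orderings, each equally likely, so P = 6 × 10/143 = 60/143.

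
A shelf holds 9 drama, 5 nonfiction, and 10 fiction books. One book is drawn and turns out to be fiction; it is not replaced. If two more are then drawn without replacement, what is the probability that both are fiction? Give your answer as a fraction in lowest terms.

After the first draw, 9 of the remaining 23 books are fiction.
P = 9/23 × 8/22 = 72/506 = 36/253.

36/253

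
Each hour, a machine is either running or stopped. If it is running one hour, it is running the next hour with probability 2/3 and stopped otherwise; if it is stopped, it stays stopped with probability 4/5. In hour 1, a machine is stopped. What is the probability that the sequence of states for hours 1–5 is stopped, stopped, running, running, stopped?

8/225

Hour 1 is given. For each transition, use the conditional probability from the current state:
P(stopped | stopped) = 4/5; P(running | stopped) = 1/5; P(running | running) = 2/3; P(stopped | running) = 1/3.
P = 4/5 × 1/5 × 2/3 × 1/3 = 8/225.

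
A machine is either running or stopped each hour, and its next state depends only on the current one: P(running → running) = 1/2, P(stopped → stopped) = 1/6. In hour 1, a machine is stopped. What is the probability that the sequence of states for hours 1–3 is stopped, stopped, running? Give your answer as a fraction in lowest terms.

Hour 1 is given. For each transition, use the conditional probability from the current state:
P(stopped | stopped) = 1/6; P(running | stopped) = 5/6.
P = 1/6 × 5/6 = 5/36.

5/36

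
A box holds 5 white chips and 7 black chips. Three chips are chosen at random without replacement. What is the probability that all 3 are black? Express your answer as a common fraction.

P(all black) = 7/12 × 6/11 × 5/10 = 210/1320 = 7/44.

7/44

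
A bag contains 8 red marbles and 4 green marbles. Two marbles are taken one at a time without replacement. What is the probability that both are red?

14/33

P = 8/12 × 7/11 = 56/132 = 14/33.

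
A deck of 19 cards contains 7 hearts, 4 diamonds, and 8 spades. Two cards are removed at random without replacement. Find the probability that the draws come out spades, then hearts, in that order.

Each draw changes the counts, so multiply the conditional probabilities along the sequence:
P = 8/19 × 7/18 = 56/342 = 28/171.

28/171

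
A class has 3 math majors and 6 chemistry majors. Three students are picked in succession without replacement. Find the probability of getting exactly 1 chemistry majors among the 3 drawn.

One ordering (a chemistry major drawn first) has probability 6/9 × 3/8 × 2/7 = 36/504 = 1/14.
There are C(3,1) = 3 such orderings, each equally likely, so P = 3 × 1/14 = 3/14.

3/14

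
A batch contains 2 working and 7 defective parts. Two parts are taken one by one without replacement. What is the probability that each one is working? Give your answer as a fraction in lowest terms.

P(every draw is working) = 2/9 × 1/8 = 2/72 = 1/36.

1/36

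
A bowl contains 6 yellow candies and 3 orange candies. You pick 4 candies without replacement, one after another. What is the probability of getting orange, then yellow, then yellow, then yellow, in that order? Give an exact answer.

5/42

Multiply the probability of each draw given the previous ones:
P = 3/9 × 6/8 × 5/7 × 4/6 = 360/3024 = 5/42.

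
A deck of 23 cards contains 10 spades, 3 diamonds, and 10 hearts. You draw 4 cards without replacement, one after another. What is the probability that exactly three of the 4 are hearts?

312/1771

One ordering (hearts drawn first) has probability 10/23 × 9/22 × 8/21 × 13/20 = 9360/212520 = 78/1771.
There are C(4,3) = 4 such orderings, each equally likely, so P = 4 × 78/1771 = 312/1771.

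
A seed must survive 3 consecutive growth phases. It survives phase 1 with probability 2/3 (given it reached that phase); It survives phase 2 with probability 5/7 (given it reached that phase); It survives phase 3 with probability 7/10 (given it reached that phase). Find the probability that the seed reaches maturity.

Multiplying along the chain,
P = 2/3 × 5/7 × 7/10 = 70/210 = 1/3.

1/3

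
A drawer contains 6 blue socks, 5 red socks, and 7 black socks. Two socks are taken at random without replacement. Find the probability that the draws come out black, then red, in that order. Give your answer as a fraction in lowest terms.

Multiply the probability of each draw given the previous ones:
P = 7/18 × 5/17 = 35/306.

35/306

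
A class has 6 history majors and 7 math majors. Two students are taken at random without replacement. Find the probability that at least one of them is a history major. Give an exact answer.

P(no history majors) = 7/13 × 6/12 = 42/156 = 7/26.
P(at least one) = 1 − 7/26 = 19/26.

19/26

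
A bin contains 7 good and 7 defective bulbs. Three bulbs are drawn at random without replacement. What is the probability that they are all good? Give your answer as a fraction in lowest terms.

P(all good) = 7/14 × 6/13 × 5/12 = 210/2184 = 5/52.

5/52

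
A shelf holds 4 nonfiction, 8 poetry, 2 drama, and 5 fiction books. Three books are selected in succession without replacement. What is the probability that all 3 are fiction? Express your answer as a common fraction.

P(every draw is fiction) = 5/19 × 4/18 × 3/17 = 60/5814 = 10/969.

10/969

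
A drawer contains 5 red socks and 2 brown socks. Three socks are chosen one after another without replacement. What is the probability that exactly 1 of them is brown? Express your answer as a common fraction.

One ordering (brown drawn first) has probability 2/7 × 5/6 × 4/5 = 40/210 = 4/21.
There are C(3,1) = 3 such orderings, each equally likely, so P = 3 × 4/21 = 4/7.

4/7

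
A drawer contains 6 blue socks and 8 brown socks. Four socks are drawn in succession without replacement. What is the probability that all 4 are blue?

P(all blue) = 6/14 × 5/13 × 4/12 × 3/11 = 360/24024 = 15/1001.

15/1001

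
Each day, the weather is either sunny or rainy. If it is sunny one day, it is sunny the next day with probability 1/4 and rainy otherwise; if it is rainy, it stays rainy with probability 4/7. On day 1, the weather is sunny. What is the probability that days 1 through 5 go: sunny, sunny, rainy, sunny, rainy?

Day 1 is given. For each transition, use the conditional probability from the current state:
P(sunny | sunny) = 1/4; P(rainy | sunny) = 3/4; P(sunny | rainy) = 3/7; P(rainy | sunny) = 3/4.
P = 1/4 × 3/4 × 3/7 × 3/4 = 27/448.

27/448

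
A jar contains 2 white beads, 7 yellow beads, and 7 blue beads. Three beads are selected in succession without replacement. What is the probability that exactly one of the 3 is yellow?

One ordering (yellow drawn first) has probability 7/16 × 9/15 × 8/14 = 504/3360 = 3/20.
There are C(3,1) = 3 such orderings, each equally likely, so P = 3 × 3/20 = 9/20.

9/20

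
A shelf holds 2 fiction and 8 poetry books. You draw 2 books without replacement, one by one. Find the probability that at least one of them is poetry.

44/45

P(no poetry) = 2/10 × 1/9 = 2/90 = 1/45.
P(at least one) = 1 − 1/45 = 44/45.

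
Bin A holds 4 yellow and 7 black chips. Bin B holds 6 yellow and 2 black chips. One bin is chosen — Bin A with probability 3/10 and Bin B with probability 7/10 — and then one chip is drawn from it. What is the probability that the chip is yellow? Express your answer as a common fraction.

From Bin A: P(yellow) = 4/11.
From Bin B: P(yellow) = 6/8.
Total probability = (3/10)(4/11) + (7/10)(6/8) = 279/440.

279/440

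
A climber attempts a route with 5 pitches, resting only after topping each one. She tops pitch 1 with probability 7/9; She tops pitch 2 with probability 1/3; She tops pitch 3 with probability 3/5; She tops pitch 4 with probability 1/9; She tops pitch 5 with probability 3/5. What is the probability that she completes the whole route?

Each stage is reached only if all earlier stages succeed, so
P = 7/9 × 1/3 × 3/5 × 1/9 × 3/5 = 63/6075 = 7/675.

7/675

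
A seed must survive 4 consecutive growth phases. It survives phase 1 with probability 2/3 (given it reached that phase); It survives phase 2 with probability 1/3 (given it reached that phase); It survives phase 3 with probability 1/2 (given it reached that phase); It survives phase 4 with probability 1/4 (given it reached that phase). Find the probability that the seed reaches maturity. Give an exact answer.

Each stage is reached only if all earlier stages succeed, so
P = 2/3 × 1/3 × 1/2 × 1/4 = 2/72 = 1/36.

1/36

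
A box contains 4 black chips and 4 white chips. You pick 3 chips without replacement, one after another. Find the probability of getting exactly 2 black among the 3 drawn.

One ordering (black drawn first) has probability 4/8 × 3/7 × 4/6 = 48/336 = 1/7.
There are C(3,2) = 3 such orderings, each equally likely, so P = 3 × 1/7 = 3/7.

3/7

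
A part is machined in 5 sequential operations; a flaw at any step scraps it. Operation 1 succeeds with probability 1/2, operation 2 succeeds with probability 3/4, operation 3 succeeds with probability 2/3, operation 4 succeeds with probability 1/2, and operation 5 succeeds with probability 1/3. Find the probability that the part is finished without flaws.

Multiplying along the chain,
P = 1/2 × 3/4 × 2/3 × 1/2 × 1/3 = 6/144 = 1/24.

1/24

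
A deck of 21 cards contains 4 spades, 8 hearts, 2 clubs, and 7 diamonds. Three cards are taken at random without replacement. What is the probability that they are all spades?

2/665

P(every draw is a spade) = 4/21 × 3/20 × 2/19 = 24/7980 = 2/665.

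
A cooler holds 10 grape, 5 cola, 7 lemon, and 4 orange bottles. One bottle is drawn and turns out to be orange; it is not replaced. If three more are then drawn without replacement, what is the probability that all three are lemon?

7/460

After the first draw, 7 of the remaining 25 bottles are lemon.
P = 7/25 × 6/24 × 5/23 = 210/13800 = 7/460.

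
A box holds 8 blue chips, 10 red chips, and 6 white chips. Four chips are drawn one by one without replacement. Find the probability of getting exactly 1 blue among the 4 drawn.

One ordering (blue drawn first) has probability 8/24 × 16/23 × 15/22 × 14/21 = 26880/255024 = 80/759.
There are C(4,1) = 4 such orderings, each equally likely, so P = 4 × 80/759 = 320/759.

320/759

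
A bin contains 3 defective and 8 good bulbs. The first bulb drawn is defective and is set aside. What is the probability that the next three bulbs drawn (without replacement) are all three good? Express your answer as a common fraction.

7/15

After the first draw, 8 of the remaining 10 bulbs are good.
P = 8/10 × 7/9 × 6/8 = 336/720 = 7/15.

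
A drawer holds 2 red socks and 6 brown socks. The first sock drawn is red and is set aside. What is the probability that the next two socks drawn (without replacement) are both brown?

With the first sock removed, 6 brown remain out of 7.
P = 6/7 × 5/6 = 30/42 = 5/7.

5/7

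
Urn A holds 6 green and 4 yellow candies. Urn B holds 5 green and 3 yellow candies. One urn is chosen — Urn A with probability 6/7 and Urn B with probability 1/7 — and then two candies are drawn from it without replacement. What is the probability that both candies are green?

33/98

From Urn A: P(both green) = (6/10)(5/9) = 1/3.
From Urn B: P(both green) = (5/8)(4/7) = 5/14.
Total probability = (6/7)(1/3) + (1/7)(5/14) = 33/98.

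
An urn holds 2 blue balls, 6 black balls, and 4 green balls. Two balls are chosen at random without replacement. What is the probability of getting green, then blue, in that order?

Each draw changes the counts, so multiply the conditional probabilities along the sequence:
P = 4/12 × 2/11 = 8/132 = 2/33.

2/33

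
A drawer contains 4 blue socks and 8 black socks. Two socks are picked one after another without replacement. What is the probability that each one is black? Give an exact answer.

P = 8/12 × 7/11 = 56/132 = 14/33.

14/33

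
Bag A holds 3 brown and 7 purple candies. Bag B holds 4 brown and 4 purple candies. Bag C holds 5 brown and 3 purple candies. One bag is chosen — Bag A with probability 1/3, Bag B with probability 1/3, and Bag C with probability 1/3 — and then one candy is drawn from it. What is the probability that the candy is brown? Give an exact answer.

From Bag A: P(brown) = 3/10.
From Bag B: P(brown) = 4/8.
From Bag C: P(brown) = 5/8.
Total probability = (1/3)(3/10) + (1/3)(4/8) + (1/3)(5/8) = 19/40.

19/40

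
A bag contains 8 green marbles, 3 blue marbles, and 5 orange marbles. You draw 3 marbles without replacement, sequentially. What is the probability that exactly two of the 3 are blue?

39/560

One ordering (blue drawn first) has probability 3/16 × 2/15 × 13/14 = 78/3360 = 13/560.
There are C(3,2) = 3 such orderings, each equally likely, so P = 3 × 13/560 = 39/560.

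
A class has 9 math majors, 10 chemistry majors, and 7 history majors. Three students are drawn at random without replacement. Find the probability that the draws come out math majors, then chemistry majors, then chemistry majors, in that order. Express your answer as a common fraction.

27/520

Chain rule:
P = 9/26 × 10/25 × 9/24 = 810/15600 = 27/520.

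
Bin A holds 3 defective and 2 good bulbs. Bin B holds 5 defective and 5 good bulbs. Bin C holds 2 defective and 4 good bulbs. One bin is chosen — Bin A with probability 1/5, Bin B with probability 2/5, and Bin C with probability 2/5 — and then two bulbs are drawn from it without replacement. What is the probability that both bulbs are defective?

79/450

From Bin A: P(both defective) = (3/5)(2/4) = 3/10.
From Bin B: P(both defective) = (5/10)(4/9) = 2/9.
From Bin C: P(both defective) = (2/6)(1/5) = 1/15.
Total probability = (1/5)(3/10) + (2/5)(2/9) + (2/5)(1/15) = 79/450.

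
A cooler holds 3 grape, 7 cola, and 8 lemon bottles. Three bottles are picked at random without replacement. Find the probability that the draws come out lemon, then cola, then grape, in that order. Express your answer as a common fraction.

7/204

Multiply the probability of each draw given the previous ones:
P = 8/18 × 7/17 × 3/16 = 168/4896 = 7/204.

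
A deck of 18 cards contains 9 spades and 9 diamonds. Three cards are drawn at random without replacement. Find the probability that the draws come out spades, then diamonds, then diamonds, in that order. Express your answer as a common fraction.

Multiply the probability of each draw given the previous ones:
P = 9/18 × 9/17 × 8/16 = 648/4896 = 9/68.

9/68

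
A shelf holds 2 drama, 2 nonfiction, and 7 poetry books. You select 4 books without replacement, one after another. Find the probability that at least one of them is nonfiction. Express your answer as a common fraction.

34/55

P(no nonfiction) = 9/11 × 8/10 × 7/9 × 6/8 = 3024/7920 = 21/55.
P(at least one) = 1 − 21/55 = 34/55.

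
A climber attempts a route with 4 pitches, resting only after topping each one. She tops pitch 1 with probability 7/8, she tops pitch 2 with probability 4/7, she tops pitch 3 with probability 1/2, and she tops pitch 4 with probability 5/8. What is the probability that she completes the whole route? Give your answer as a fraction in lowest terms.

The events are sequential, so multiply the conditional probabilities:
P = 7/8 × 4/7 × 1/2 × 5/8 = 140/896 = 5/32.

5/32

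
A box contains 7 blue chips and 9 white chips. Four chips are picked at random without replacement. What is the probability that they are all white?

P(all white) = 9/16 × 8/15 × 7/14 × 6/13 = 3024/43680 = 9/130.

9/130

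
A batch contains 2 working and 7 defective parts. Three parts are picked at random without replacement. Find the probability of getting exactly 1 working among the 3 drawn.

One ordering (working drawn first) has probability 2/9 × 7/8 × 6/7 = 84/504 = 1/6.
There are C(3,1) = 3 such orderings, each equally likely, so P = 3 × 1/6 = 1/2.

1/2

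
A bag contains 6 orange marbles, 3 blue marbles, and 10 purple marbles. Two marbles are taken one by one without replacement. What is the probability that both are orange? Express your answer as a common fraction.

P(every draw is orange) = 6/19 × 5/18 = 30/342 = 5/57.

5/57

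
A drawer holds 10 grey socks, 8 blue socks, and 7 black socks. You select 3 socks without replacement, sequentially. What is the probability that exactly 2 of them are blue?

One ordering (blue drawn first) has probability 8/25 × 7/24 × 17/23 = 952/13800 = 119/1725.
There are C(3,2) = 3 such orderings, each equally likely, so P = 3 × 119/1725 = 119/575.

119/575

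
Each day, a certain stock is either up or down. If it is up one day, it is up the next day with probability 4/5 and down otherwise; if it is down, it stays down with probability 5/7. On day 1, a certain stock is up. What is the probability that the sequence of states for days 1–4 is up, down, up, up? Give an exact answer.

Day 1 is given. For each transition, use the conditional probability from the current state:
P(down | up) = 1/5; P(up | down) = 2/7; P(up | up) = 4/5.
P = 1/5 × 2/7 × 4/5 = 8/175.

8/175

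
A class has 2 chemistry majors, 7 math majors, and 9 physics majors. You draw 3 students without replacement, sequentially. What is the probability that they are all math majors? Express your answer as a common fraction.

35/816

P(all math majors) = 7/18 × 6/17 × 5/16 = 210/4896 = 35/816.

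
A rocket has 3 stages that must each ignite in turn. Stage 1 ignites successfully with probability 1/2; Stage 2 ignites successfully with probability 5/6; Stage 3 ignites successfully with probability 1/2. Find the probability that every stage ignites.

Multiplying along the chain,
P = 1/2 × 5/6 × 1/2 = 5/24.

5/24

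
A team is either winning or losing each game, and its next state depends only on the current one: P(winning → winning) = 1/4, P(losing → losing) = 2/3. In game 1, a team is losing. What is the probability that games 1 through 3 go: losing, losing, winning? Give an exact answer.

Game 1 is given. For each transition, use the conditional probability from the current state:
P(losing | losing) = 2/3; P(winning | losing) = 1/3.
P = 2/3 × 1/3 = 2/9.

2/9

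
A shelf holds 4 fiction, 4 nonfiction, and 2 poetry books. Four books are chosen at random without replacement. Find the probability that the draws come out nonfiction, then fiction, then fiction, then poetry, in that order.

Chain rule:
P = 4/10 × 4/9 × 3/8 × 2/7 = 96/5040 = 2/105.

2/105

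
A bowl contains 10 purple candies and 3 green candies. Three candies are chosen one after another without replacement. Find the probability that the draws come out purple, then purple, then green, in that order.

45/286

Chain rule:
P = 10/13 × 9/12 × 3/11 = 270/1716 = 45/286.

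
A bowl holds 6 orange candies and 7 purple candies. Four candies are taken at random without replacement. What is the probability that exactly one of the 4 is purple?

One ordering (purple drawn first) has probability 7/13 × 6/12 × 5/11 × 4/10 = 840/17160 = 7/143.
There are C(4,1) = 4 such orderings, each equally likely, so P = 4 × 7/143 = 28/143.

28/143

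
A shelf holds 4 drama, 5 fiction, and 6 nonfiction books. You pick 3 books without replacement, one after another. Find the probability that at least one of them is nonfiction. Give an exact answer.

P(no nonfiction) = 9/15 × 8/14 × 7/13 = 504/2730 = 12/65.
P(at least one) = 1 − 12/65 = 53/65.

53/65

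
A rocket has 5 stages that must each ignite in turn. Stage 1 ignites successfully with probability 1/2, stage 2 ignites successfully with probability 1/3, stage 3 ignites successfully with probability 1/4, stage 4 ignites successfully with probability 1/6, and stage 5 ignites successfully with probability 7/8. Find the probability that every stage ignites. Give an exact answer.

7/1152

Each stage is reached only if all earlier stages succeed, so
P = 1/2 × 1/3 × 1/4 × 1/6 × 7/8 = 7/1152.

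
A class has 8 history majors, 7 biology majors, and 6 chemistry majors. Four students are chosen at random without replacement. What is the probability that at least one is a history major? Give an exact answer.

P(no history majors) = 13/21 × 12/20 × 11/19 × 10/18 = 17160/143640 = 143/1197.
P(at least one) = 1 − 143/1197 = 1054/1197.

1054/1197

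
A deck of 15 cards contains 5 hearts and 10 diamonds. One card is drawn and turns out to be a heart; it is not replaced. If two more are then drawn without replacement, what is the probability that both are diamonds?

With the first card removed, 10 diamonds remain out of 14.
P = 10/14 × 9/13 = 90/182 = 45/91.

45/91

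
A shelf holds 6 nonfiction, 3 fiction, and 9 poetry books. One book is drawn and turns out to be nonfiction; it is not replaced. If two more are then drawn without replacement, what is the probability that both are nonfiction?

After the first draw, 5 of the remaining 17 books are nonfiction.
P = 5/17 × 4/16 = 20/272 = 5/68.

5/68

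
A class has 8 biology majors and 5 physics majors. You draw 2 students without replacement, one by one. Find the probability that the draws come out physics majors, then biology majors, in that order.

10/39

Multiply the probability of each draw given the previous ones:
P = 5/13 × 8/12 = 40/156 = 10/39.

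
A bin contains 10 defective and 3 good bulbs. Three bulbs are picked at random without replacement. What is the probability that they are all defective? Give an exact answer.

60/143

P(all defective) = 10/13 × 9/12 × 8/11 = 720/1716 = 60/143.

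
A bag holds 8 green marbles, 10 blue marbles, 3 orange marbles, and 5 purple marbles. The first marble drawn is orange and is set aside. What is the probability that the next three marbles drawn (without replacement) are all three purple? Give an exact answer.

1/230

With the first marble removed, 5 purple remain out of 25.
P = 5/25 × 4/24 × 3/23 = 60/13800 = 1/230.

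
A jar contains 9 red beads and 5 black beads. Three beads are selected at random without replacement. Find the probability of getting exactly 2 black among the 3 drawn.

One ordering (black drawn first) has probability 5/14 × 4/13 × 9/12 = 180/2184 = 15/182.
There are C(3,2) = 3 such orderings, each equally likely, so P = 3 × 15/182 = 45/182.

45/182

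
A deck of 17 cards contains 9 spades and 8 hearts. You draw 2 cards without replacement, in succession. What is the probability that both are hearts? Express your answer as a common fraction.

P(all hearts) = 8/17 × 7/16 = 56/272 = 7/34.

7/34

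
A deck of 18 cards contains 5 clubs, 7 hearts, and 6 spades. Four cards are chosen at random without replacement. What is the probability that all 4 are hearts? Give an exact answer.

P(all hearts) = 7/18 × 6/17 × 5/16 × 4/15 = 840/73440 = 7/612.

7/612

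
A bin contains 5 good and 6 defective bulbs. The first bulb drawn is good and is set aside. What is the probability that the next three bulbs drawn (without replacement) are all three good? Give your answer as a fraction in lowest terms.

After the first draw, 4 of the remaining 10 bulbs are good.
P = 4/10 × 3/9 × 2/8 = 24/720 = 1/30.

1/30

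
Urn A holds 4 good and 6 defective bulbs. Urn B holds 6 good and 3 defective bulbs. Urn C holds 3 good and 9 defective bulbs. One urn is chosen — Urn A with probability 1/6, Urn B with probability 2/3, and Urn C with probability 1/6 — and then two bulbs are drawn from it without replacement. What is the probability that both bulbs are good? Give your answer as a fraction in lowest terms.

203/660

From Urn A: P(both good) = (4/10)(3/9) = 2/15.
From Urn B: P(both good) = (6/9)(5/8) = 5/12.
From Urn C: P(both good) = (3/12)(2/11) = 1/22.
Total probability = (1/6)(2/15) + (2/3)(5/12) + (1/6)(1/22) = 203/660.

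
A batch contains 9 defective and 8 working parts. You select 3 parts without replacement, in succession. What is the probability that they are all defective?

P = 9/17 × 8/16 × 7/15 = 504/4080 = 21/170.

21/170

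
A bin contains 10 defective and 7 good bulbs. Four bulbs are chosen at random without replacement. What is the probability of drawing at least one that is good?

P(no good) = 10/17 × 9/16 × 8/15 × 7/14 = 5040/57120 = 3/34.
P(at least one) = 1 − 3/34 = 31/34.

31/34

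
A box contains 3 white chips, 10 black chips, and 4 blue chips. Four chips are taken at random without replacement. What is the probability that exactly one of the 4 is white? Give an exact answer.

One ordering (white drawn first) has probability 3/17 × 14/16 × 13/15 × 12/14 = 6552/57120 = 39/340.
There are C(4,1) = 4 such orderings, each equally likely, so P = 4 × 39/340 = 39/85.

39/85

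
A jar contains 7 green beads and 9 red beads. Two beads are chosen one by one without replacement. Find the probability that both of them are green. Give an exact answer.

P(every draw is green) = 7/16 × 6/15 = 42/240 = 7/40.

7/40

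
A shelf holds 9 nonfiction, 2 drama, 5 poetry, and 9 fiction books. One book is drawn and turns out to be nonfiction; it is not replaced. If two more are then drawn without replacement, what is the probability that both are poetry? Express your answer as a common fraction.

5/138

After the first draw, 5 of the remaining 24 books are poetry.
P = 5/24 × 4/23 = 20/552 = 5/138.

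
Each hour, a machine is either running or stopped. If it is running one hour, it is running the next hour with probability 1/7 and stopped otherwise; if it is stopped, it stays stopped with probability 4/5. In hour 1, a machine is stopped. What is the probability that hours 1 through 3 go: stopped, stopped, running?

Hour 1 is given. For each transition, use the conditional probability from the current state:
P(stopped | stopped) = 4/5; P(running | stopped) = 1/5.
P = 4/5 × 1/5 = 4/25.

4/25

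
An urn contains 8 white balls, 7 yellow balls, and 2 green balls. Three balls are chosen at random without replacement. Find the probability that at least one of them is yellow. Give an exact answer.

14/17

P(no yellow) = 10/17 × 9/16 × 8/15 = 720/4080 = 3/17.
P(at least one) = 1 − 3/17 = 14/17.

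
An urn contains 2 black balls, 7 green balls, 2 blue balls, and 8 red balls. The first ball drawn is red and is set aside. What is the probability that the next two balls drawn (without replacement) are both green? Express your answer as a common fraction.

7/51

After the first draw, 7 of the remaining 18 balls are green.
P = 7/18 × 6/17 = 42/306 = 7/51.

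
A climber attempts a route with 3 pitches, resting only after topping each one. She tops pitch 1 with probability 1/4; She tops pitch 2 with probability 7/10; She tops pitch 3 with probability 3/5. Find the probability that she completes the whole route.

21/200

The events are sequential, so multiply the conditional probabilities:
P = 1/4 × 7/10 × 3/5 = 21/200.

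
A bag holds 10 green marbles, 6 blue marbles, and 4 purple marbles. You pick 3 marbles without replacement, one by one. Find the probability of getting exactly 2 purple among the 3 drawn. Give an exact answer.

8/95

One ordering (purple drawn first) has probability 4/20 × 3/19 × 16/18 = 192/6840 = 8/285.
There are C(3,2) = 3 such orderings, each equally likely, so P = 3 × 8/285 = 8/95.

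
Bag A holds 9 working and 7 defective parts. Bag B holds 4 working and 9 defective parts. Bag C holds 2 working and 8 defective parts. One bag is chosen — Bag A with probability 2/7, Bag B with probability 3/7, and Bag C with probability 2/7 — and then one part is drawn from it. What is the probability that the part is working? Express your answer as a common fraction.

1273/3640

From Bag A: P(working) = 9/16.
From Bag B: P(working) = 4/13.
From Bag C: P(working) = 2/10.
Total probability = (2/7)(9/16) + (3/7)(4/13) + (2/7)(2/10) = 1273/3640.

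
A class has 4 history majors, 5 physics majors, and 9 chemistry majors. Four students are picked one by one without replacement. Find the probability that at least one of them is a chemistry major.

P(no chemistry majors) = 9/18 × 8/17 × 7/16 × 6/15 = 3024/73440 = 7/170.
P(at least one) = 1 − 7/170 = 163/170.

163/170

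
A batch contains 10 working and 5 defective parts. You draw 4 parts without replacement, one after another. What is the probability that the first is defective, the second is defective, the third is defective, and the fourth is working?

5/273

Multiply the probability of each draw given the previous ones:
P = 5/15 × 4/14 × 3/13 × 10/12 = 600/32760 = 5/273.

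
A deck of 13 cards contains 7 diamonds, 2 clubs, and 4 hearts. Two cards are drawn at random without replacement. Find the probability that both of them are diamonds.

P = 7/13 × 6/12 = 42/156 = 7/26.

7/26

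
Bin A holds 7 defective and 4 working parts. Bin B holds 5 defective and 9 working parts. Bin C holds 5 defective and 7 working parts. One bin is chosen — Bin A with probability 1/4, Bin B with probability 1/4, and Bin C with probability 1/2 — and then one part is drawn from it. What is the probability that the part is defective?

From Bin A: P(defective) = 7/11.
From Bin B: P(defective) = 5/14.
From Bin C: P(defective) = 5/12.
Total probability = (1/4)(7/11) + (1/4)(5/14) + (1/2)(5/12) = 211/462.

211/462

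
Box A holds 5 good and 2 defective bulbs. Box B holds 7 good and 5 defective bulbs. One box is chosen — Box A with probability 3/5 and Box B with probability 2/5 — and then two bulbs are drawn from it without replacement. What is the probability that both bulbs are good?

159/385

From Box A: P(both good) = (5/7)(4/6) = 10/21.
From Box B: P(both good) = (7/12)(6/11) = 7/22.
Total probability = (3/5)(10/21) + (2/5)(7/22) = 159/385.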